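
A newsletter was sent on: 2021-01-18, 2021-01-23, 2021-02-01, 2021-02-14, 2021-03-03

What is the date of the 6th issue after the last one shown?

The spacing grows by 4 each time: 5, 9, 13, 17 days.
Next gap: 21 days. 2021-03-03 + 21 days = 2021-03-24.
Next gap: 25 days. 2021-03-24 + 25 days = 2021-04-18.
Next gap: 29 days. 2021-04-18 + 29 days = 2021-05-17.
Next gap: 33 days. 2021-05-17 + 33 days = 2021-06-19.
Next gap: 37 days. 2021-06-19 + 37 days = 2021-07-26.
Next gap: 41 days. 2021-07-26 + 41 days = 2021-09-05.

2021-09-05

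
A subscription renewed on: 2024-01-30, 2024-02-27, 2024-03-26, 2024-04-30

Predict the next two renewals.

Every date is a Tuesday; gaps 28, 28, 35 days.
Each is the last Tuesday of its month (at least one falls on the 29th or later, ruling out '4th Tuesday').
Last Tuesday of May 2024: 2024-05-28.
June 2024 ends with Tuesday 2024-06-25.

2024-05-28, 2024-06-25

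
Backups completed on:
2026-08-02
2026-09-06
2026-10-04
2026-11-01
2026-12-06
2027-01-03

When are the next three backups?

These are Sundays at 28- or 35-day spacing (35, 28, 28, 35, 28).
The pattern: 1st Sunday of the month.
1st Sunday of February 2027: 2027-02-07.
March 2027 — 1st Sunday is 2027-03-07.
April 2027 — 1st Sunday is 2027-04-04.

2027-02-07, 2027-03-07, 2027-04-04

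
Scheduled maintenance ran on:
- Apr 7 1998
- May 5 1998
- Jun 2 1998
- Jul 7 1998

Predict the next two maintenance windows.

Aug 4 1998, Sep 1 1998

These are Tuesdays at 28- or 35-day spacing (28, 28, 35).
The pattern: 1st Tuesday of the month.
August 1998 — 1st Tuesday is Aug 4 1998.
September 1998 — 1st Tuesday is Sep 1 1998.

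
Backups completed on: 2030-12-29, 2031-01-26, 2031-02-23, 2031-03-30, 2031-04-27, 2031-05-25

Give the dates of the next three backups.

All Sundays; the gaps (28, 28, 35, 28, 28) vary with month length.
This is the last Sunday of each month.
June 2031 ends with Sunday 2031-06-29.
Last Sunday of July 2031: 2031-07-27.
August 2031 ends with Sunday 2031-08-31.

2031-06-29, 2031-07-27, 2031-08-31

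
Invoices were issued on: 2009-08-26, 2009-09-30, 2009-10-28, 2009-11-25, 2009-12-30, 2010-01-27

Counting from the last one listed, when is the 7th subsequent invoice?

Every date is a Wednesday; gaps 35, 28, 28, 35, 28 days.
Each is the last Wednesday of its month (at least one falls on the 29th or later, ruling out '4th Wednesday').
February 2010 ends with Wednesday 2010-02-24.
Last Wednesday of March 2010: 2010-03-31.
Last Wednesday of April 2010: 2010-04-28.
Last Wednesday of May 2010: 2010-05-26.
June 2010 ends with Wednesday 2010-06-30.
July 2010 ends with Wednesday 2010-07-28.
August 2010 ends with Wednesday 2010-08-25.

2010-08-25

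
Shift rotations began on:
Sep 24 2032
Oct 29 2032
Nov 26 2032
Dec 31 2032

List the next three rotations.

Jan 28 2033, Feb 25 2033, Mar 25 2033

All Fridays; the gaps (35, 28, 35) vary with month length.
This is the last Friday of each month.
January 2033 ends with Friday Jan 28 2033.
Last Friday of February 2033: Feb 25 2033.
Last Friday of March 2033: Mar 25 2033.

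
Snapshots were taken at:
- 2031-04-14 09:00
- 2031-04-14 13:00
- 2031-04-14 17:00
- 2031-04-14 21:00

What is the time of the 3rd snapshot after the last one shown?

2031-04-15 09:00

The interval is a steady 4 hours (4, 4, 4).
2031-04-14 21:00 + 4 h = 2031-04-15 01:00.
2031-04-15 01:00 + 4 h = 2031-04-15 05:00.
2031-04-15 05:00 + 4 h = 2031-04-15 09:00.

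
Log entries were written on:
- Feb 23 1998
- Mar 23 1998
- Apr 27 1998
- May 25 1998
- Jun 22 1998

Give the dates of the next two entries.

All dates are Mondays, 28, 35, 28, 28 days apart.
Specifically, the 4th Monday of each month.
4th Monday of July 1998: Jul 27 1998.
4th Monday of August 1998: Aug 24 1998.

Jul 27 1998, Aug 24 1998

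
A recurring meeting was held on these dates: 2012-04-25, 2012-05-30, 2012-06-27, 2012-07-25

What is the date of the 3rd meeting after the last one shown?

2012-10-31

Every date is a Wednesday; gaps 35, 28, 28 days.
Each is the last Wednesday of its month (at least one falls on the 29th or later, ruling out '4th Wednesday').
Last Wednesday of August 2012: 2012-08-29.
Last Wednesday of September 2012: 2012-09-26.
October 2012 ends with Wednesday 2012-10-31.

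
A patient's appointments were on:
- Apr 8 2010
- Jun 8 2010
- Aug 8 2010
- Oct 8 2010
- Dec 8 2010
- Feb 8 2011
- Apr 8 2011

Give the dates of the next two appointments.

Each date is the 8th; the gaps (61, 61, 61, 61, 62, 59) track the month lengths.
The rule is the 8th of every 2 months.
Next: June 2011 → Jun 8 2011.
Next: August 2011 → Aug 8 2011.

Jun 8 2011, Aug 8 2011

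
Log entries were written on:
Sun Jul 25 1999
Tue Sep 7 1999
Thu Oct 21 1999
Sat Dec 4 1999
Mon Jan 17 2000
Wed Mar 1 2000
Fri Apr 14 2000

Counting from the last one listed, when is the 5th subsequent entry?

The spacing is 44, 44, 44, 44, 44, 44 days — always 44 days.
Fri Apr 14 2000 + 44 days = Sun May 28 2000.
Sun May 28 2000 + 44 days = Tue Jul 11 2000.
Tue Jul 11 2000 + 44 days = Thu Aug 24 2000.
Thu Aug 24 2000 + 44 days = Sat Oct 7 2000.
Sat Oct 7 2000 + 44 days = Mon Nov 20 2000.

Mon Nov 20 2000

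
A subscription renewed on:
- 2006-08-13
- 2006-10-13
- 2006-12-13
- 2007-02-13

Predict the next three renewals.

2007-04-13, 2007-06-13, 2007-08-13

The day-of-month is always 13 (61, 61, 62 days between events).
So this recurs on the 13th of every 2 months.
Next: April 2007 → 2007-04-13.
June 2007: 2007-06-13.
Next: August 2007 → 2007-08-13.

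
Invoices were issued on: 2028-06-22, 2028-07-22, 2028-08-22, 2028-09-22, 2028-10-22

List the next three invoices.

2028-11-22, 2028-12-22, 2029-01-22

Each date is the 22nd; the gaps (30, 31, 31, 30) track the month lengths.
The rule is the 22nd of each month.
November 2028: 2028-11-22.
Next: December 2028 → 2028-12-22.
January 2029: 2029-01-22.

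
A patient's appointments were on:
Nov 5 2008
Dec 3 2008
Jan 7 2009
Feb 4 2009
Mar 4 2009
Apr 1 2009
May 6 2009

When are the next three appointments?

Jun 3 2009, Jul 1 2009, Aug 5 2009

These are Wednesdays at 28- or 35-day spacing (28, 35, 28, 28, 28, 35).
The pattern: 1st Wednesday of the month.
1st Wednesday of June 2009: Jun 3 2009.
1st Wednesday of July 2009: Jul 1 2009.
August 2009 — 1st Wednesday is Aug 5 2009.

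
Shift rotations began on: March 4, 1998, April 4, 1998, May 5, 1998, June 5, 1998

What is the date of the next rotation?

July 6, 1998

Every event comes 31 days after the last (31, 31, 31).
June 5, 1998 + 31 days = July 6, 1998.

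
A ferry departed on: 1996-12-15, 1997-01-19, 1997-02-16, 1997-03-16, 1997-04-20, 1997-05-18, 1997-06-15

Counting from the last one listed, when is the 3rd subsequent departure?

All dates are Sundays, 35, 28, 28, 35, 28, 28 days apart.
Specifically, the 3rd Sunday of each month.
3rd Sunday of July 1997: 1997-07-20.
August 1997 — 3rd Sunday is 1997-08-17.
3rd Sunday of September 1997: 1997-09-21.

1997-09-21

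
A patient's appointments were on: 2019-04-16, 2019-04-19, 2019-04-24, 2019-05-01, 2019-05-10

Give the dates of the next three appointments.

2019-05-21, 2019-06-03, 2019-06-18

Gaps: 3, 5, 7, 9 days — each gap is 2 larger than the previous one.
Next gap: 11 days. 2019-05-10 + 11 days = 2019-05-21.
Next gap: 13 days. 2019-05-21 + 13 days = 2019-06-03.
Next gap: 15 days. 2019-06-03 + 15 days = 2019-06-18.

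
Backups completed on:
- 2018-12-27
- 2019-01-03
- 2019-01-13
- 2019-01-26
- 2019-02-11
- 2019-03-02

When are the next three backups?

The spacing grows by 3 each time: 7, 10, 13, 16, 19 days.
Next gap: 22 days. 2019-03-02 + 22 days = 2019-03-24.
Next gap: 25 days. 2019-03-24 + 25 days = 2019-04-18.
Next gap: 28 days. 2019-04-18 + 28 days = 2019-05-16.

2019-03-24, 2019-04-18, 2019-05-16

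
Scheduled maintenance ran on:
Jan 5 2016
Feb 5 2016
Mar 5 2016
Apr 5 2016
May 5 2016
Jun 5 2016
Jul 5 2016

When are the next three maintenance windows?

Aug 5 2016, Sep 5 2016, Oct 5 2016

The day-of-month is always 5 (31, 29, 31, 30, 31, 30 days between events).
So this recurs on the 5th of each month.
August 2016: Aug 5 2016.
Next: September 2016 → Sep 5 2016.
Next: October 2016 → Oct 5 2016.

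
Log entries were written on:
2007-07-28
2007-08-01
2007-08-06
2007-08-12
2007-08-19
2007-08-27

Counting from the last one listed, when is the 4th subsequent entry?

2007-10-08

Intervals are 4, 5, 6, 7, 8 days — an arithmetic progression with common difference 1.
Next gap: 9 days. 2007-08-27 + 9 days = 2007-09-05.
Next gap: 10 days. 2007-09-05 + 10 days = 2007-09-15.
Next gap: 11 days. 2007-09-15 + 11 days = 2007-09-26.
Next gap: 12 days. 2007-09-26 + 12 days = 2007-10-08.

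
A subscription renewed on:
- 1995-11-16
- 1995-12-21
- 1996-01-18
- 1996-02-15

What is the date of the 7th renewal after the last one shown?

1996-09-19

These are Thursdays at 28- or 35-day spacing (35, 28, 28).
The pattern: 3rd Thursday of the month.
March 1996 — 3rd Thursday is 1996-03-21.
April 1996 — 3rd Thursday is 1996-04-18.
3rd Thursday of May 1996: 1996-05-16.
3rd Thursday of June 1996: 1996-06-20.
3rd Thursday of July 1996: 1996-07-18.
August 1996 — 3rd Thursday is 1996-08-15.
September 1996 — 3rd Thursday is 1996-09-19.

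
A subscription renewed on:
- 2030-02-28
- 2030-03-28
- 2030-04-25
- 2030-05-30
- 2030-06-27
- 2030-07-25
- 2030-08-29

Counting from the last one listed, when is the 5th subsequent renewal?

2031-01-30

These are Thursdays with 28, 28, 35, 28, 28, 35-day gaps.
Each is the final Thursday of its month — 2030-05-30 is past the 28th, so '4th Thursday' doesn't fit.
September 2030 ends with Thursday 2030-09-26.
Last Thursday of October 2030: 2030-10-31.
November 2030 ends with Thursday 2030-11-28.
December 2030 ends with Thursday 2030-12-26.
January 2031 ends with Thursday 2031-01-30.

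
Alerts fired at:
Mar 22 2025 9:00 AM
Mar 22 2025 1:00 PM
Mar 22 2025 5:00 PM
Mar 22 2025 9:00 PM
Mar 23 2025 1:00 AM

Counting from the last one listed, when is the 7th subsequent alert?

Mar 24 2025 5:00 AM

Gaps: 4, 4, 4, 4 hours — each event is 4 hours after the previous one.
Mar 23 2025 1:00 AM + 4 h = Mar 23 2025 5:00 AM.
Mar 23 2025 5:00 AM + 4 h = Mar 23 2025 9:00 AM.
Mar 23 2025 9:00 AM + 4 h = Mar 23 2025 1:00 PM.
Mar 23 2025 1:00 PM + 4 h = Mar 23 2025 5:00 PM.
Mar 23 2025 5:00 PM + 4 h = Mar 23 2025 9:00 PM.
Mar 23 2025 9:00 PM + 4 h = Mar 24 2025 1:00 AM.
Mar 24 2025 1:00 AM + 4 h = Mar 24 2025 5:00 AM.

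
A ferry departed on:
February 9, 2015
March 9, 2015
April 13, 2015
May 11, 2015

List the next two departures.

Gaps: 28, 35, 28 days — a mix of 28 and 35. Every date is a Monday.
Each is the 2nd Monday of its month.
June 2015 — 2nd Monday is June 8, 2015.
July 2015 — 2nd Monday is July 13, 2015.

June 8, 2015; July 13, 2015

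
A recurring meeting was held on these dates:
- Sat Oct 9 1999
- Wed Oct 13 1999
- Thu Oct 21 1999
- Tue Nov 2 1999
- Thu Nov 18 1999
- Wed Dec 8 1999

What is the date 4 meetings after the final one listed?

Intervals are 4, 8, 12, 16, 20 days — an arithmetic progression with common difference 4.
Next gap: 24 days. Wed Dec 8 1999 + 24 days = Sat Jan 1 2000.
Next gap: 28 days. Sat Jan 1 2000 + 28 days = Sat Jan 29 2000.
Next gap: 32 days. Sat Jan 29 2000 + 32 days = Wed Mar 1 2000.
Next gap: 36 days. Wed Mar 1 2000 + 36 days = Thu Apr 6 2000.

Thu Apr 6 2000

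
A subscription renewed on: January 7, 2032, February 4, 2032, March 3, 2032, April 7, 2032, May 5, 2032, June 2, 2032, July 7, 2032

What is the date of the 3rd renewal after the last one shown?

All dates are Wednesdays, 28, 28, 35, 28, 28, 35 days apart.
Specifically, the 1st Wednesday of each month.
August 2032 — 1st Wednesday is August 4, 2032.
1st Wednesday of September 2032: September 1, 2032.
October 2032 — 1st Wednesday is October 6, 2032.

October 6, 2032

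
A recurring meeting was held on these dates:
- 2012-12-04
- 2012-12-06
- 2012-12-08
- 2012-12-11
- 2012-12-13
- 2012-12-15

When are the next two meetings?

Gaps: 2, 2, 3, 2, 2 days — not constant, but cyclic with period 3.
The events fall on every Tuesday, Thursday and Saturday.
The following Tuesday is 2012-12-18.
The following Thursday is 2012-12-20.

2012-12-18, 2012-12-20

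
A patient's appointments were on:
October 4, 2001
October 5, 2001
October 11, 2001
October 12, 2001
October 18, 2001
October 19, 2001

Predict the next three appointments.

Every event lands on a Thursday or Friday (gaps cycle 1, 6, 1, 6, 1).
So the schedule is: every Thursday and Friday.
The following Thursday is October 25, 2001.
The following Friday is October 26, 2001.
Next Thursday: November 1, 2001.

October 25, 2001; October 26, 2001; November 1, 2001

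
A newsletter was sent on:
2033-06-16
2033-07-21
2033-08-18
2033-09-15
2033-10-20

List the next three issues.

These are Thursdays at 28- or 35-day spacing (35, 28, 28, 35).
The pattern: 3rd Thursday of the month.
November 2033 — 3rd Thursday is 2033-11-17.
3rd Thursday of December 2033: 2033-12-15.
January 2034 — 3rd Thursday is 2034-01-19.

2033-11-17, 2033-12-15, 2034-01-19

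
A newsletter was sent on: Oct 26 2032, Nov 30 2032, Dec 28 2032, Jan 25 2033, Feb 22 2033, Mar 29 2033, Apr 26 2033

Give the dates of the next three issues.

May 31 2033, Jun 28 2033, Jul 26 2033

These are Tuesdays with 35, 28, 28, 28, 35, 28-day gaps.
Each is the final Tuesday of its month — Nov 30 2032 is past the 28th, so '4th Tuesday' doesn't fit.
May 2033 ends with Tuesday May 31 2033.
Last Tuesday of June 2033: Jun 28 2033.
July 2033 ends with Tuesday Jul 26 2033.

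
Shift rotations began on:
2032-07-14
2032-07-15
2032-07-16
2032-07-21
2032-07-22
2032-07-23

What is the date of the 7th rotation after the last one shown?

2032-08-11

Gaps: 1, 1, 5, 1, 1 days — not constant, but cyclic with period 3.
The events fall on every Wednesday, Thursday and Friday.
The following Wednesday is 2032-07-28.
The following Thursday is 2032-07-29.
Next Friday: 2032-07-30.
Next Wednesday: 2032-08-04.
Next Thursday: 2032-08-05.
Next Friday: 2032-08-06.
Next Wednesday: 2032-08-11.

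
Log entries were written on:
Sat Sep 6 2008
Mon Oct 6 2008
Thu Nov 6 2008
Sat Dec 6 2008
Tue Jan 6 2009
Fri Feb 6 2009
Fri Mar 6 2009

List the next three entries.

Gaps: 30, 31, 30, 31, 31, 28 days — not constant. Every event is on the 6th of the month.
Pattern: the 6th of each month.
Next: April 2009 → Mon Apr 6 2009.
May 2009: Wed May 6 2009.
June 2009: Sat Jun 6 2009.

Mon Apr 6 2009, Wed May 6 2009, Sat Jun 6 2009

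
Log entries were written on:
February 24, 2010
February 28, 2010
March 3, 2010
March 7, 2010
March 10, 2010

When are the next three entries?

The gap pattern 4, 3, 4, 3 repeats every 2 events.
These are the Wednesdays and Sundays of each week.
Next Sunday: March 14, 2010.
Next Wednesday: March 17, 2010.
The following Sunday is March 21, 2010.

March 14, 2010; March 17, 2010; March 21, 2010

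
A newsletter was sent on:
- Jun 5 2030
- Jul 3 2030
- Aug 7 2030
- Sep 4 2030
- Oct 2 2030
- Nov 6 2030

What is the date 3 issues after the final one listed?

Feb 5 2031

All dates are Wednesdays, 28, 35, 28, 28, 35 days apart.
Specifically, the 1st Wednesday of each month.
December 2030 — 1st Wednesday is Dec 4 2030.
1st Wednesday of January 2031: Jan 1 2031.
February 2031 — 1st Wednesday is Feb 5 2031.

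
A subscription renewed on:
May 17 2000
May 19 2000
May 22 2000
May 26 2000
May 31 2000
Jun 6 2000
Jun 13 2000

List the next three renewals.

Jun 21 2000, Jun 30 2000, Jul 10 2000

Intervals are 2, 3, 4, 5, 6, 7 days — an arithmetic progression with common difference 1.
Next gap: 8 days. Jun 13 2000 + 8 days = Jun 21 2000.
Next gap: 9 days. Jun 21 2000 + 9 days = Jun 30 2000.
Next gap: 10 days. Jun 30 2000 + 10 days = Jul 10 2000.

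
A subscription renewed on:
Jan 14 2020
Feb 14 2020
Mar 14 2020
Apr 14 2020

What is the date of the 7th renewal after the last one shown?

Each date is the 14th; the gaps (31, 29, 31) track the month lengths.
The rule is the 14th of each month.
Next: May 2020 → May 14 2020.
Next: June 2020 → Jun 14 2020.
Next: July 2020 → Jul 14 2020.
August 2020: Aug 14 2020.
September 2020: Sep 14 2020.
October 2020: Oct 14 2020.
Next: November 2020 → Nov 14 2020.

Nov 14 2020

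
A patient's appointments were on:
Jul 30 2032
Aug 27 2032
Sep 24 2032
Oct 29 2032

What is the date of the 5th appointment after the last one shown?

Mar 25 2033

All Fridays; the gaps (28, 28, 35) vary with month length.
This is the last Friday of each month.
Last Friday of November 2032: Nov 26 2032.
December 2032 ends with Friday Dec 31 2032.
Last Friday of January 2033: Jan 28 2033.
February 2033 ends with Friday Feb 25 2033.
Last Friday of March 2033: Mar 25 2033.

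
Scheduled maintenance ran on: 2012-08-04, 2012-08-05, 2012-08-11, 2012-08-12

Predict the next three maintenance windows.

2012-08-18, 2012-08-19, 2012-08-25

The gap pattern 1, 6, 1 repeats every 2 events.
These are the Saturdays and Sundays of each week.
The following Saturday is 2012-08-18.
Next Sunday: 2012-08-19.
Next Saturday: 2012-08-25.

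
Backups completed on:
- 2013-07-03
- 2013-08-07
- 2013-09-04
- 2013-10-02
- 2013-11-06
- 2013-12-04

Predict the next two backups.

All dates are Wednesdays, 35, 28, 28, 35, 28 days apart.
Specifically, the 1st Wednesday of each month.
January 2014 — 1st Wednesday is 2014-01-01.
1st Wednesday of February 2014: 2014-02-05.

2014-01-01, 2014-02-05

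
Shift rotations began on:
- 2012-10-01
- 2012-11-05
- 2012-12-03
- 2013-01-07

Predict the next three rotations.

2013-02-04, 2013-03-04, 2013-04-01

Gaps: 35, 28, 35 days — a mix of 28 and 35. Every date is a Monday.
Each is the 1st Monday of its month.
1st Monday of February 2013: 2013-02-04.
1st Monday of March 2013: 2013-03-04.
April 2013 — 1st Monday is 2013-04-01.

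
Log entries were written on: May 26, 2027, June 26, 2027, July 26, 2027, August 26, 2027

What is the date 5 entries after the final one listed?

January 26, 2028

Each date is the 26th; the gaps (31, 30, 31) track the month lengths.
The rule is the 26th of each month.
September 2027: September 26, 2027.
Next: October 2027 → October 26, 2027.
November 2027: November 26, 2027.
Next: December 2027 → December 26, 2027.
January 2028: January 26, 2028.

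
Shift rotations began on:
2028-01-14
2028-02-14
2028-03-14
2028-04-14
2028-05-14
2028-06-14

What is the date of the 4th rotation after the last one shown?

Gaps: 31, 29, 31, 30, 31 days — not constant. Every event is on the 14th of the month.
Pattern: the 14th of each month.
July 2028: 2028-07-14.
Next: August 2028 → 2028-08-14.
September 2028: 2028-09-14.
October 2028: 2028-10-14.

2028-10-14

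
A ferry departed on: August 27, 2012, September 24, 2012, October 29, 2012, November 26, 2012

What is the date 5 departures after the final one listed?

All Mondays; the gaps (28, 35, 28) vary with month length.
This is the last Monday of each month.
Last Monday of December 2012: December 31, 2012.
January 2013 ends with Monday January 28, 2013.
Last Monday of February 2013: February 25, 2013.
Last Monday of March 2013: March 25, 2013.
Last Monday of April 2013: April 29, 2013.

April 29, 2013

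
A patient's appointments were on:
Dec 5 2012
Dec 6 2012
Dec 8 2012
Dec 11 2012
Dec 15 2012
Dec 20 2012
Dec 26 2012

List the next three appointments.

Intervals are 1, 2, 3, 4, 5, 6 days — an arithmetic progression with common difference 1.
Next gap: 7 days. Dec 26 2012 + 7 days = Jan 2 2013.
Next gap: 8 days. Jan 2 2013 + 8 days = Jan 10 2013.
Next gap: 9 days. Jan 10 2013 + 9 days = Jan 19 2013.

Jan 2 2013, Jan 10 2013, Jan 19 2013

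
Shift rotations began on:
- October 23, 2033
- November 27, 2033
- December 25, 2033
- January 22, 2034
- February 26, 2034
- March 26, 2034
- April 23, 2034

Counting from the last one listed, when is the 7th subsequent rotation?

Gaps: 35, 28, 28, 35, 28, 28 days — a mix of 28 and 35. Every date is a Sunday.
Each is the 4th Sunday of its month.
4th Sunday of May 2034: May 28, 2034.
4th Sunday of June 2034: June 25, 2034.
4th Sunday of July 2034: July 23, 2034.
4th Sunday of August 2034: August 27, 2034.
September 2034 — 4th Sunday is September 24, 2034.
October 2034 — 4th Sunday is October 22, 2034.
November 2034 — 4th Sunday is November 26, 2034.

November 26, 2034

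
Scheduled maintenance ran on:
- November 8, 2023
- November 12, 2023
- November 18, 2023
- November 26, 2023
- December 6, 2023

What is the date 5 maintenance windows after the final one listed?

The spacing grows by 2 each time: 4, 6, 8, 10 days.
Next gap: 12 days. December 6, 2023 + 12 days = December 18, 2023.
Next gap: 14 days. December 18, 2023 + 14 days = January 1, 2024.
Next gap: 16 days. January 1, 2024 + 16 days = January 17, 2024.
Next gap: 18 days. January 17, 2024 + 18 days = February 4, 2024.
Next gap: 20 days. February 4, 2024 + 20 days = February 24, 2024.

February 24, 2024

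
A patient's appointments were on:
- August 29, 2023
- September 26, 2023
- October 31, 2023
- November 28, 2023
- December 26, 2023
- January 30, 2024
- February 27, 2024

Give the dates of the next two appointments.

These are Tuesdays with 28, 35, 28, 28, 35, 28-day gaps.
Each is the final Tuesday of its month — August 29, 2023 is past the 28th, so '4th Tuesday' doesn't fit.
Last Tuesday of March 2024: March 26, 2024.
April 2024 ends with Tuesday April 30, 2024.

March 26, 2024; April 30, 2024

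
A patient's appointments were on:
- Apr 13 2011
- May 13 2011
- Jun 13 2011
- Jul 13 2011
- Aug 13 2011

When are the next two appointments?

Sep 13 2011, Oct 13 2011

The day-of-month is always 13 (30, 31, 30, 31 days between events).
So this recurs on the 13th of each month.
September 2011: Sep 13 2011.
Next: October 2011 → Oct 13 2011.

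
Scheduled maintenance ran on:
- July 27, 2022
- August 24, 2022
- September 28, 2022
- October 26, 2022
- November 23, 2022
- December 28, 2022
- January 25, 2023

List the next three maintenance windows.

Gaps: 28, 35, 28, 28, 35, 28 days — a mix of 28 and 35. Every date is a Wednesday.
Each is the 4th Wednesday of its month.
February 2023 — 4th Wednesday is February 22, 2023.
March 2023 — 4th Wednesday is March 22, 2023.
4th Wednesday of April 2023: April 26, 2023.

February 22, 2023; March 22, 2023; April 26, 2023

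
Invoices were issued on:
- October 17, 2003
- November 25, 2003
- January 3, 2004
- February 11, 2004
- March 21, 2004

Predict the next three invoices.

April 29, 2004; June 7, 2004; July 16, 2004

The spacing is 39, 39, 39, 39 days — always 39 days.
March 21, 2004 + 39 days = April 29, 2004.
April 29, 2004 + 39 days = June 7, 2004.
June 7, 2004 + 39 days = July 16, 2004.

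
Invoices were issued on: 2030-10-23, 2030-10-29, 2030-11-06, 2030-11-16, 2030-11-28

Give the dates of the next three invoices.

2030-12-12, 2030-12-28, 2031-01-15

Gaps: 6, 8, 10, 12 days — each gap is 2 larger than the previous one.
Next gap: 14 days. 2030-11-28 + 14 days = 2030-12-12.
Next gap: 16 days. 2030-12-12 + 16 days = 2030-12-28.
Next gap: 18 days. 2030-12-28 + 18 days = 2031-01-15.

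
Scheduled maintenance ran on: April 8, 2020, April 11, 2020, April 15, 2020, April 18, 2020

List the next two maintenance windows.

Every event lands on a Wednesday or Saturday (gaps cycle 3, 4, 3).
So the schedule is: every Wednesday and Saturday.
Next Wednesday: April 22, 2020.
The following Saturday is April 25, 2020.

April 22, 2020; April 25, 2020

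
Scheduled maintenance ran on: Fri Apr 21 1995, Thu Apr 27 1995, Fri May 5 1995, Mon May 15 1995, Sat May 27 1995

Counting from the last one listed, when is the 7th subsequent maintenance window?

The spacing grows by 2 each time: 6, 8, 10, 12 days.
Next gap: 14 days. Sat May 27 1995 + 14 days = Sat Jun 10 1995.
Next gap: 16 days. Sat Jun 10 1995 + 16 days = Mon Jun 26 1995.
Next gap: 18 days. Mon Jun 26 1995 + 18 days = Fri Jul 14 1995.
Next gap: 20 days. Fri Jul 14 1995 + 20 days = Thu Aug 3 1995.
Next gap: 22 days. Thu Aug 3 1995 + 22 days = Fri Aug 25 1995.
Next gap: 24 days. Fri Aug 25 1995 + 24 days = Mon Sep 18 1995.
Next gap: 26 days. Mon Sep 18 1995 + 26 days = Sat Oct 14 1995.

Sat Oct 14 1995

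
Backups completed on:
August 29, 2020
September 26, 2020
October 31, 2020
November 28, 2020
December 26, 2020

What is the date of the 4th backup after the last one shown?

April 24, 2021

Every date is a Saturday; gaps 28, 35, 28, 28 days.
Each is the last Saturday of its month (at least one falls on the 29th or later, ruling out '4th Saturday').
Last Saturday of January 2021: January 30, 2021.
February 2021 ends with Saturday February 27, 2021.
Last Saturday of March 2021: March 27, 2021.
April 2021 ends with Saturday April 24, 2021.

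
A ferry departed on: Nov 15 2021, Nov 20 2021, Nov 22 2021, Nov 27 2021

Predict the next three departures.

Nov 29 2021, Dec 4 2021, Dec 6 2021

Gaps: 5, 2, 5 days — not constant, but cyclic with period 2.
The events fall on every Monday and Saturday.
The following Monday is Nov 29 2021.
Next Saturday: Dec 4 2021.
The following Monday is Dec 6 2021.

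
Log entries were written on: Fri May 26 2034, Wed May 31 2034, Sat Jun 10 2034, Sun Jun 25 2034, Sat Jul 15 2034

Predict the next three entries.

Wed Aug 9 2034, Fri Sep 8 2034, Fri Oct 13 2034

Gaps: 5, 10, 15, 20 days — each gap is 5 larger than the previous one.
Next gap: 25 days. Sat Jul 15 2034 + 25 days = Wed Aug 9 2034.
Next gap: 30 days. Wed Aug 9 2034 + 30 days = Fri Sep 8 2034.
Next gap: 35 days. Fri Sep 8 2034 + 35 days = Fri Oct 13 2034.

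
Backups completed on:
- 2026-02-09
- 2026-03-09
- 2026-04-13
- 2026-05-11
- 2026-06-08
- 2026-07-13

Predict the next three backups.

All dates are Mondays, 28, 35, 28, 28, 35 days apart.
Specifically, the 2nd Monday of each month.
2nd Monday of August 2026: 2026-08-10.
2nd Monday of September 2026: 2026-09-14.
2nd Monday of October 2026: 2026-10-12.

2026-08-10, 2026-09-14, 2026-10-12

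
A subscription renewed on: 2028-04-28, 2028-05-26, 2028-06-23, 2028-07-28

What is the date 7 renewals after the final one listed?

2029-02-23

These are Fridays at 28- or 35-day spacing (28, 28, 35).
The pattern: 4th Friday of the month.
4th Friday of August 2028: 2028-08-25.
September 2028 — 4th Friday is 2028-09-22.
October 2028 — 4th Friday is 2028-10-27.
November 2028 — 4th Friday is 2028-11-24.
4th Friday of December 2028: 2028-12-22.
4th Friday of January 2029: 2029-01-26.
4th Friday of February 2029: 2029-02-23.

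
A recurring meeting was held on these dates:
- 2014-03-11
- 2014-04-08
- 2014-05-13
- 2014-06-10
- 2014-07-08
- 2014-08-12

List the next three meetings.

2014-09-09, 2014-10-14, 2014-11-11

These are Tuesdays at 28- or 35-day spacing (28, 35, 28, 28, 35).
The pattern: 2nd Tuesday of the month.
September 2014 — 2nd Tuesday is 2014-09-09.
2nd Tuesday of October 2014: 2014-10-14.
November 2014 — 2nd Tuesday is 2014-11-11.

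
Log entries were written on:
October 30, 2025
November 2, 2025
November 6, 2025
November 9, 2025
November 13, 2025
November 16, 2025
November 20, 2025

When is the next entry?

Every event lands on a Thursday or Sunday (gaps cycle 3, 4, 3, 4, 3, 4).
So the schedule is: every Thursday and Sunday.
Next Sunday: November 23, 2025.

November 23, 2025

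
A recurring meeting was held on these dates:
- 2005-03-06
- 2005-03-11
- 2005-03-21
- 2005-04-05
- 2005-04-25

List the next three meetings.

The spacing grows by 5 each time: 5, 10, 15, 20 days.
Next gap: 25 days. 2005-04-25 + 25 days = 2005-05-20.
Next gap: 30 days. 2005-05-20 + 30 days = 2005-06-19.
Next gap: 35 days. 2005-06-19 + 35 days = 2005-07-24.

2005-05-20, 2005-06-19, 2005-07-24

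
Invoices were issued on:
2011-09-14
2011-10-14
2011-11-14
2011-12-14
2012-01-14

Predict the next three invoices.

2012-02-14, 2012-03-14, 2012-04-14

Gaps: 30, 31, 30, 31 days — not constant. Every event is on the 14th of the month.
Pattern: the 14th of each month.
February 2012: 2012-02-14.
Next: March 2012 → 2012-03-14.
April 2012: 2012-04-14.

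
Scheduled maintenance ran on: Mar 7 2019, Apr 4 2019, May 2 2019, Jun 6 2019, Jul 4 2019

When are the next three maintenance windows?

Aug 1 2019, Sep 5 2019, Oct 3 2019

All dates are Thursdays, 28, 28, 35, 28 days apart.
Specifically, the 1st Thursday of each month.
1st Thursday of August 2019: Aug 1 2019.
1st Thursday of September 2019: Sep 5 2019.
1st Thursday of October 2019: Oct 3 2019.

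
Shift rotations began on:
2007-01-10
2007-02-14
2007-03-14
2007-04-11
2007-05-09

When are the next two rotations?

2007-06-13, 2007-07-11

Gaps: 35, 28, 28, 28 days — a mix of 28 and 35. Every date is a Wednesday.
Each is the 2nd Wednesday of its month.
June 2007 — 2nd Wednesday is 2007-06-13.
July 2007 — 2nd Wednesday is 2007-07-11.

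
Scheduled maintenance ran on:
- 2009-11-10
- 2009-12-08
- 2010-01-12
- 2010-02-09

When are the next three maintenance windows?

These are Tuesdays at 28- or 35-day spacing (28, 35, 28).
The pattern: 2nd Tuesday of the month.
2nd Tuesday of March 2010: 2010-03-09.
April 2010 — 2nd Tuesday is 2010-04-13.
May 2010 — 2nd Tuesday is 2010-05-11.

2010-03-09, 2010-04-13, 2010-05-11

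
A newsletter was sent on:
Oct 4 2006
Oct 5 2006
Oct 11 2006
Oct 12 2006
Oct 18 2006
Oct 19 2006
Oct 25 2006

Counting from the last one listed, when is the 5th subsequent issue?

Nov 9 2006

The gap pattern 1, 6, 1, 6, 1, 6 repeats every 2 events.
These are the Wednesdays and Thursdays of each week.
The following Thursday is Oct 26 2006.
The following Wednesday is Nov 1 2006.
The following Thursday is Nov 2 2006.
The following Wednesday is Nov 8 2006.
Next Thursday: Nov 9 2006.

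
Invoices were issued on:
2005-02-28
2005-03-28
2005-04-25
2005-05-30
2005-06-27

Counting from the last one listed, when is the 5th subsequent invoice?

2005-11-28

All Mondays; the gaps (28, 28, 35, 28) vary with month length.
This is the last Monday of each month.
July 2005 ends with Monday 2005-07-25.
August 2005 ends with Monday 2005-08-29.
Last Monday of September 2005: 2005-09-26.
Last Monday of October 2005: 2005-10-31.
Last Monday of November 2005: 2005-11-28.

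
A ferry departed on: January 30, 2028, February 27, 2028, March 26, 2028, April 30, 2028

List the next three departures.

All Sundays; the gaps (28, 28, 35) vary with month length.
This is the last Sunday of each month.
May 2028 ends with Sunday May 28, 2028.
June 2028 ends with Sunday June 25, 2028.
Last Sunday of July 2028: July 30, 2028.

May 28, 2028; June 25, 2028; July 30, 2028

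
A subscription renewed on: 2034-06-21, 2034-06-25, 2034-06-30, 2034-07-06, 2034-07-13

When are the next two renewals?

2034-07-21, 2034-07-30

The spacing grows by 1 each time: 4, 5, 6, 7 days.
Next gap: 8 days. 2034-07-13 + 8 days = 2034-07-21.
Next gap: 9 days. 2034-07-21 + 9 days = 2034-07-30.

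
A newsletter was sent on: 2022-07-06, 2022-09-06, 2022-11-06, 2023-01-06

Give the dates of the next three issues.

Each date is the 6th; the gaps (62, 61, 61) track the month lengths.
The rule is the 6th of every 2 months.
Next: March 2023 → 2023-03-06.
Next: May 2023 → 2023-05-06.
July 2023: 2023-07-06.

2023-03-06, 2023-05-06, 2023-07-06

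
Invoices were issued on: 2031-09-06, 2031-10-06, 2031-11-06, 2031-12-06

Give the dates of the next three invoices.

2032-01-06, 2032-02-06, 2032-03-06

The day-of-month is always 6 (30, 31, 30 days between events).
So this recurs on the 6th of each month.
Next: January 2032 → 2032-01-06.
Next: February 2032 → 2032-02-06.
Next: March 2032 → 2032-03-06.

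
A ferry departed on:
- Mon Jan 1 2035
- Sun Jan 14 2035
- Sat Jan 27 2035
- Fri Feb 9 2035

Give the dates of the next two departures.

Thu Feb 22 2035, Wed Mar 7 2035

The spacing is 13, 13, 13 days — always 13 days.
Fri Feb 9 2035 + 13 days = Thu Feb 22 2035.
Thu Feb 22 2035 + 13 days = Wed Mar 7 2035.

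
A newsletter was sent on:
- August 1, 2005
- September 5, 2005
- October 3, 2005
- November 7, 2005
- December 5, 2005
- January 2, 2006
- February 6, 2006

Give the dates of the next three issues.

Gaps: 35, 28, 35, 28, 28, 35 days — a mix of 28 and 35. Every date is a Monday.
Each is the 1st Monday of its month.
1st Monday of March 2006: March 6, 2006.
1st Monday of April 2006: April 3, 2006.
1st Monday of May 2006: May 1, 2006.

March 6, 2006; April 3, 2006; May 1, 2006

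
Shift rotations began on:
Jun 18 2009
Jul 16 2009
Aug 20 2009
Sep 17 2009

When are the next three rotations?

Oct 15 2009, Nov 19 2009, Dec 17 2009

Gaps: 28, 35, 28 days — a mix of 28 and 35. Every date is a Thursday.
Each is the 3rd Thursday of its month.
October 2009 — 3rd Thursday is Oct 15 2009.
3rd Thursday of November 2009: Nov 19 2009.
December 2009 — 3rd Thursday is Dec 17 2009.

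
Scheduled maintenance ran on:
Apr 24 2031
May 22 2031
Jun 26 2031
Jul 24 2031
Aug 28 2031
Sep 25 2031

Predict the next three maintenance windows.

These are Thursdays at 28- or 35-day spacing (28, 35, 28, 35, 28).
The pattern: 4th Thursday of the month.
October 2031 — 4th Thursday is Oct 23 2031.
November 2031 — 4th Thursday is Nov 27 2031.
4th Thursday of December 2031: Dec 25 2031.

Oct 23 2031, Nov 27 2031, Dec 25 2031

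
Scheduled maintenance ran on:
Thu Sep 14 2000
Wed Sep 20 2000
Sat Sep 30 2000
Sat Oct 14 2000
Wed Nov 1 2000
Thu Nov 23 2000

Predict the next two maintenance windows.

Tue Dec 19 2000, Thu Jan 18 2001

Gaps: 6, 10, 14, 18, 22 days — each gap is 4 larger than the previous one.
Next gap: 26 days. Thu Nov 23 2000 + 26 days = Tue Dec 19 2000.
Next gap: 30 days. Tue Dec 19 2000 + 30 days = Thu Jan 18 2001.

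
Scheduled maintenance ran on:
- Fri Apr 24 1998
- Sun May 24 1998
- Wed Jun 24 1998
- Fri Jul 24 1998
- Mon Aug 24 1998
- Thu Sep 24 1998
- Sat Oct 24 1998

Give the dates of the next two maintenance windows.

Each date is the 24th; the gaps (30, 31, 30, 31, 31, 30) track the month lengths.
The rule is the 24th of each month.
November 1998: Tue Nov 24 1998.
December 1998: Thu Dec 24 1998.

Tue Nov 24 1998, Thu Dec 24 1998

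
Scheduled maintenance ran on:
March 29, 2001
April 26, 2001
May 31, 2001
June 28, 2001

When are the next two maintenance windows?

Every date is a Thursday; gaps 28, 35, 28 days.
Each is the last Thursday of its month (at least one falls on the 29th or later, ruling out '4th Thursday').
Last Thursday of July 2001: July 26, 2001.
Last Thursday of August 2001: August 30, 2001.

July 26, 2001; August 30, 2001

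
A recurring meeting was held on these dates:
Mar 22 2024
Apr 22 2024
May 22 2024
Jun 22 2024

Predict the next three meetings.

Gaps: 31, 30, 31 days — not constant. Every event is on the 22nd of the month.
Pattern: the 22nd of each month.
Next: July 2024 → Jul 22 2024.
August 2024: Aug 22 2024.
Next: September 2024 → Sep 22 2024.

Jul 22 2024, Aug 22 2024, Sep 22 2024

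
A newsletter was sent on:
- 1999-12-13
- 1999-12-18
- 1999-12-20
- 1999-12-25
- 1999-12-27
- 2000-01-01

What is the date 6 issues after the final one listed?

Every event lands on a Monday or Saturday (gaps cycle 5, 2, 5, 2, 5).
So the schedule is: every Monday and Saturday.
Next Monday: 2000-01-03.
Next Saturday: 2000-01-08.
The following Monday is 2000-01-10.
The following Saturday is 2000-01-15.
Next Monday: 2000-01-17.
The following Saturday is 2000-01-22.

2000-01-22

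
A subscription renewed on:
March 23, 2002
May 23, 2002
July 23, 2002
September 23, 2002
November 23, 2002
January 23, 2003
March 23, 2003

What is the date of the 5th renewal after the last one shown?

Gaps: 61, 61, 62, 61, 61, 59 days — not constant. Every event is on the 23rd of the month.
Pattern: the 23rd of every 2 months.
Next: May 2003 → May 23, 2003.
Next: July 2003 → July 23, 2003.
Next: September 2003 → September 23, 2003.
Next: November 2003 → November 23, 2003.
January 2004: January 23, 2004.

January 23, 2004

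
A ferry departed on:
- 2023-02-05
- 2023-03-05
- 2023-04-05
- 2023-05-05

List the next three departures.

2023-06-05, 2023-07-05, 2023-08-05

The day-of-month is always 5 (28, 31, 30 days between events).
So this recurs on the 5th of each month.
Next: June 2023 → 2023-06-05.
July 2023: 2023-07-05.
August 2023: 2023-08-05.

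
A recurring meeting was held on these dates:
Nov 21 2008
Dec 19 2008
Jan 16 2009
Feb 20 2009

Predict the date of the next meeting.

Mar 20 2009

Gaps: 28, 28, 35 days — a mix of 28 and 35. Every date is a Friday.
Each is the 3rd Friday of its month.
March 2009 — 3rd Friday is Mar 20 2009.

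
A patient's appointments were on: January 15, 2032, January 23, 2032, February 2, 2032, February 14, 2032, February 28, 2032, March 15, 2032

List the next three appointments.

April 2, 2032; April 22, 2032; May 14, 2032

Gaps: 8, 10, 12, 14, 16 days — each gap is 2 larger than the previous one.
Next gap: 18 days. March 15, 2032 + 18 days = April 2, 2032.
Next gap: 20 days. April 2, 2032 + 20 days = April 22, 2032.
Next gap: 22 days. April 22, 2032 + 22 days = May 14, 2032.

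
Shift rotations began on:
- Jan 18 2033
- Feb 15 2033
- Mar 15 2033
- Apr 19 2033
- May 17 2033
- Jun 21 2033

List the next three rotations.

These are Tuesdays at 28- or 35-day spacing (28, 28, 35, 28, 35).
The pattern: 3rd Tuesday of the month.
3rd Tuesday of July 2033: Jul 19 2033.
3rd Tuesday of August 2033: Aug 16 2033.
September 2033 — 3rd Tuesday is Sep 20 2033.

Jul 19 2033, Aug 16 2033, Sep 20 2033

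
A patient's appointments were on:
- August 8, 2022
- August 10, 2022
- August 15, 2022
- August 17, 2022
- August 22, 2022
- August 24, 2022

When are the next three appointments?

Gaps: 2, 5, 2, 5, 2 days — not constant, but cyclic with period 2.
The events fall on every Monday and Wednesday.
Next Monday: August 29, 2022.
Next Wednesday: August 31, 2022.
The following Monday is September 5, 2022.

August 29, 2022; August 31, 2022; September 5, 2022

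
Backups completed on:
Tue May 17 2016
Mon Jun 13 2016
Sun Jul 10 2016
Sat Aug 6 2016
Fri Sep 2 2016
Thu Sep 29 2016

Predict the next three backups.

Wed Oct 26 2016, Tue Nov 22 2016, Mon Dec 19 2016

Every event comes 27 days after the last (27, 27, 27, 27, 27).
Thu Sep 29 2016 + 27 days = Wed Oct 26 2016.
Wed Oct 26 2016 + 27 days = Tue Nov 22 2016.
Tue Nov 22 2016 + 27 days = Mon Dec 19 2016.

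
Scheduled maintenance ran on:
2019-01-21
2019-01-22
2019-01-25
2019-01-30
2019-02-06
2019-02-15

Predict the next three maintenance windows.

Gaps: 1, 3, 5, 7, 9 days — each gap is 2 larger than the previous one.
Next gap: 11 days. 2019-02-15 + 11 days = 2019-02-26.
Next gap: 13 days. 2019-02-26 + 13 days = 2019-03-11.
Next gap: 15 days. 2019-03-11 + 15 days = 2019-03-26.

2019-02-26, 2019-03-11, 2019-03-26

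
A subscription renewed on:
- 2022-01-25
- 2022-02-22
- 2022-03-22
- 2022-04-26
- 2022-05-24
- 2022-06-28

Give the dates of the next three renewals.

These are Tuesdays at 28- or 35-day spacing (28, 28, 35, 28, 35).
The pattern: 4th Tuesday of the month.
July 2022 — 4th Tuesday is 2022-07-26.
August 2022 — 4th Tuesday is 2022-08-23.
4th Tuesday of September 2022: 2022-09-27.

2022-07-26, 2022-08-23, 2022-09-27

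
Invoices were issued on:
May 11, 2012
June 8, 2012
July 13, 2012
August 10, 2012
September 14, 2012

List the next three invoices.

These are Fridays at 28- or 35-day spacing (28, 35, 28, 35).
The pattern: 2nd Friday of the month.
2nd Friday of October 2012: October 12, 2012.
2nd Friday of November 2012: November 9, 2012.
December 2012 — 2nd Friday is December 14, 2012.

October 12, 2012; November 9, 2012; December 14, 2012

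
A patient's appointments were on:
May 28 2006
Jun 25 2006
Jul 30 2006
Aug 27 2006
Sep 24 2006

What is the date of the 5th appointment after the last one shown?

All Sundays; the gaps (28, 35, 28, 28) vary with month length.
This is the last Sunday of each month.
Last Sunday of October 2006: Oct 29 2006.
Last Sunday of November 2006: Nov 26 2006.
Last Sunday of December 2006: Dec 31 2006.
January 2007 ends with Sunday Jan 28 2007.
Last Sunday of February 2007: Feb 25 2007.

Feb 25 2007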